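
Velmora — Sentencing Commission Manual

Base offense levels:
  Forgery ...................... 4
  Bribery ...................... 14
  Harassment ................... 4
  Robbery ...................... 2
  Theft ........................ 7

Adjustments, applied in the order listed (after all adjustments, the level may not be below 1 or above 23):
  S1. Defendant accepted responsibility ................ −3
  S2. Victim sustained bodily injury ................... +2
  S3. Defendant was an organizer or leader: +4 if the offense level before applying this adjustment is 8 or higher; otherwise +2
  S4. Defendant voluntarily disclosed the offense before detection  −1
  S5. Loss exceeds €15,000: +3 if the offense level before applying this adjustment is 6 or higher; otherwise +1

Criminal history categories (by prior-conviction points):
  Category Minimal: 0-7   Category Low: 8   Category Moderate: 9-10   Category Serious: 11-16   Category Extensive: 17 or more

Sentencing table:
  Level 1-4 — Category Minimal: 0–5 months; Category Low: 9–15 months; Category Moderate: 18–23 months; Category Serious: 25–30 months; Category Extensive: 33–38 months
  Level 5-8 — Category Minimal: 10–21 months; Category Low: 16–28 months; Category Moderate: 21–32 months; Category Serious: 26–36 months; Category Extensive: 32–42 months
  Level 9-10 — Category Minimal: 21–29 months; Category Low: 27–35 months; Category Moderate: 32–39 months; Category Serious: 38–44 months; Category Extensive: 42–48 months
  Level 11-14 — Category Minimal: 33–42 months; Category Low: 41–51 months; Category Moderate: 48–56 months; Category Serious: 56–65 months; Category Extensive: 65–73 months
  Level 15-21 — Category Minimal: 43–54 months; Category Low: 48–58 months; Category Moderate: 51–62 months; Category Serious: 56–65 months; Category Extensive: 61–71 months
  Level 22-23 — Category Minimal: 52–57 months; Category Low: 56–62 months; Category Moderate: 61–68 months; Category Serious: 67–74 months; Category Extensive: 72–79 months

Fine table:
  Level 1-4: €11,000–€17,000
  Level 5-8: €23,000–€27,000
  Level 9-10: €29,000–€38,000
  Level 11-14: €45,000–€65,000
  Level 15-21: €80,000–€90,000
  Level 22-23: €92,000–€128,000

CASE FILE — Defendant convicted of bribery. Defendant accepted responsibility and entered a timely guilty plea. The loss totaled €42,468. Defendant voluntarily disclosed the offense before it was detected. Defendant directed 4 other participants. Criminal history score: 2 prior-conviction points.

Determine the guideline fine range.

€80,000–€90,000

Base offense level for bribery: 14.
S1 applies: 14 − 3 = 11.
S2 does not apply.
S3 applies (level before this adjustment is 11 ≥ 8, so +4): 11 + 4 = 15.
S4 applies: 15 − 1 = 14.
S5 applies (level before this adjustment is 14 ≥ 6, so +3): 14 + 3 = 17.
Final offense level: 17.
Level 17 falls in the 15-21 band.
Fine table: Level 15-21 → €80,000–€90,000.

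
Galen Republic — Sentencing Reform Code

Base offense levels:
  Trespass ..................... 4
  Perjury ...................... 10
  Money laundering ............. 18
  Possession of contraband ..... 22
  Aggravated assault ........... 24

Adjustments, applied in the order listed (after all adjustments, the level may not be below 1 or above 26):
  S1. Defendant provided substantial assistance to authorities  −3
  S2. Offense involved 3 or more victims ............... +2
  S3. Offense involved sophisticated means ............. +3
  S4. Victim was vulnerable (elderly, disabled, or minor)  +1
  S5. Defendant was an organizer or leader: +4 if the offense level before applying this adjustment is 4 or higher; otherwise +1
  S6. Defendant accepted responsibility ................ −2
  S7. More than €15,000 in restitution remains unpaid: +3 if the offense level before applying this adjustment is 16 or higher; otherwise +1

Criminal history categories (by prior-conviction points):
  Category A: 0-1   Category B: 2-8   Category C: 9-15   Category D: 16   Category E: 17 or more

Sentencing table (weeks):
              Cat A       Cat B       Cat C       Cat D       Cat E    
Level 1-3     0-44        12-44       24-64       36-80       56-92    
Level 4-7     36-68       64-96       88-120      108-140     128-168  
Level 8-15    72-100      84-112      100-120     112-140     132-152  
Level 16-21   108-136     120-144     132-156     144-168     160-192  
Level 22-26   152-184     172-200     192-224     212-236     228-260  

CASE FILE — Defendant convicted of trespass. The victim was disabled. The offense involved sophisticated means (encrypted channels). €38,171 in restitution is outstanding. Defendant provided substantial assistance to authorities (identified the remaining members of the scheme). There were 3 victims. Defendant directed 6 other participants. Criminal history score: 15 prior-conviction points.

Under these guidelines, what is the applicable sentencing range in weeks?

Base offense level for trespass: 4.
S1 applies: 4 − 3 = 1.
S2 applies: 1 + 2 = 3.
S3 applies: 3 + 3 = 6.
S4 applies: 6 + 1 = 7.
S5 applies (level before this adjustment is 7 ≥ 4, so +4): 7 + 4 = 11.
S7 applies (level before this adjustment is 11 < 16, so +1): 11 + 1 = 12.
Final offense level: 12.
Criminal history: 15 prior points → Category C (9-15).
Level 12 falls in the 8-15 band.
Grid: Level 8-15 × Category C = 100-120 weeks.

100-120 weeks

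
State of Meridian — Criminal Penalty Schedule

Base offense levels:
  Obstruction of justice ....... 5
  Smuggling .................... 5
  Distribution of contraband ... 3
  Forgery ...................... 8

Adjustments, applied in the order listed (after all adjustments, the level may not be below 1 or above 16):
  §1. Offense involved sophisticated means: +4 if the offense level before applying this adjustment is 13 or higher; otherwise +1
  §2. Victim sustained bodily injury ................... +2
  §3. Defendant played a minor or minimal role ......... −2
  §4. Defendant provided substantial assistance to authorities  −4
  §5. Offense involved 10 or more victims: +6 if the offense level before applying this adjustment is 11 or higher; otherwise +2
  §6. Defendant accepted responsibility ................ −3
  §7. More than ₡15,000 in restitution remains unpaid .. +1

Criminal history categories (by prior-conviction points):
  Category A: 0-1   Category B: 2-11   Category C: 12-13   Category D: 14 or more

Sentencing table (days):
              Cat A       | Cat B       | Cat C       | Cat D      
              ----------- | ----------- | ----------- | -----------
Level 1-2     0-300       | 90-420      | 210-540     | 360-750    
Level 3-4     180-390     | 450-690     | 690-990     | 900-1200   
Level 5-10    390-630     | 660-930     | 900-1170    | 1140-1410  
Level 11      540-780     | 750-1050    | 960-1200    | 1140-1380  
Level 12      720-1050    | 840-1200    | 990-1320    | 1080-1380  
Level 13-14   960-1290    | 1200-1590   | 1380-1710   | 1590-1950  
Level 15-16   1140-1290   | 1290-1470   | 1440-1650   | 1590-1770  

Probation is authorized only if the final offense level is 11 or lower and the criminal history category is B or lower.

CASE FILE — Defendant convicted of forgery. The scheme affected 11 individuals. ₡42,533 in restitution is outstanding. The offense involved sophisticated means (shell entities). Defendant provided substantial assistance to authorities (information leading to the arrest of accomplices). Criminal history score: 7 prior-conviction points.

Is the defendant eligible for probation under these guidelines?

Yes

Base offense level for forgery: 8.
§1 applies (level before this adjustment is 8 < 13, so +1): 8 + 1 = 9.
§3 does not apply.
§4 applies: 9 − 4 = 5.
§5 applies (level before this adjustment is 5 < 11, so +2): 5 + 2 = 7.
§7 applies: 7 + 1 = 8.
Final offense level: 8.
Criminal history: 7 prior points → Category B (2-11).
Level 8 falls in the 5-10 band.
Grid: Level 5-10 × Category B = 660-930 days.
Probation check: level 8 ≤ 11 and category B ≤ B → eligible.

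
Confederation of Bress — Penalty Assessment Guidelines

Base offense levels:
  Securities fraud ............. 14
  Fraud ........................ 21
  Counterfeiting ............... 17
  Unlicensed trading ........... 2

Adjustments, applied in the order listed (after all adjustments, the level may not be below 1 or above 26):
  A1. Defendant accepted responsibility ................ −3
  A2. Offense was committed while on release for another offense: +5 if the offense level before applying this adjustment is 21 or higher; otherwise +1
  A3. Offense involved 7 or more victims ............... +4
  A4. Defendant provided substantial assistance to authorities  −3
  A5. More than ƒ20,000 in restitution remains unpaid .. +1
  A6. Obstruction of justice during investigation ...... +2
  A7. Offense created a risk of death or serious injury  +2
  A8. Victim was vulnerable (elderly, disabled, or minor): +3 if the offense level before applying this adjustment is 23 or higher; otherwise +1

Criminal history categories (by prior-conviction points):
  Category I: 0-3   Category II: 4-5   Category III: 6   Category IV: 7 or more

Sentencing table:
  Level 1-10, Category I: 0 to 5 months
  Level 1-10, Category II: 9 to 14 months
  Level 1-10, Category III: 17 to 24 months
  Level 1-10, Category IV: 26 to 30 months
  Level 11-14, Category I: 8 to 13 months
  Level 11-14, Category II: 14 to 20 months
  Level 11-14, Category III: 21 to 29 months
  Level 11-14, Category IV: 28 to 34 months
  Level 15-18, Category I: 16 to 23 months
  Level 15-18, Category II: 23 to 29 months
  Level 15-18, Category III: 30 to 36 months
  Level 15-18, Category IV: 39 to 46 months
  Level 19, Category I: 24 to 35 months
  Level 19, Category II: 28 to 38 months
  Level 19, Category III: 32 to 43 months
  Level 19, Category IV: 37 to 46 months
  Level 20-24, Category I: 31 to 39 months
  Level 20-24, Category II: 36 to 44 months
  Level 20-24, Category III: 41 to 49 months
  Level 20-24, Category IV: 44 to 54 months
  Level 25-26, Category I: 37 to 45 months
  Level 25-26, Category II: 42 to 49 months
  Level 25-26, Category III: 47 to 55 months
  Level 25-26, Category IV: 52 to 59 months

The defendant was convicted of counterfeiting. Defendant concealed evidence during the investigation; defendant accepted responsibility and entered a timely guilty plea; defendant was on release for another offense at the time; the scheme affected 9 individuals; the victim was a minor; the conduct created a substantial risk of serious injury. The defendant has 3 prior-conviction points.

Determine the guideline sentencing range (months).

Base offense level for counterfeiting: 17.
A1 applies: 17 − 3 = 14.
A2 applies (level before this adjustment is 14 < 21, so +1): 14 + 1 = 15.
A3 applies: 15 + 4 = 19.
A4 does not apply.
A5 does not apply.
A6 applies: 19 + 2 = 21.
A7 applies: 21 + 2 = 23.
A8 applies (level before this adjustment is 23 ≥ 23, so +3): 23 + 3 = 26.
Final offense level: 26.
Criminal history: 3 prior points → Category I (0-3).
Level 26 falls in the 25-26 band.
Grid: Level 25-26 × Category I = 37-45 months.

37-45 months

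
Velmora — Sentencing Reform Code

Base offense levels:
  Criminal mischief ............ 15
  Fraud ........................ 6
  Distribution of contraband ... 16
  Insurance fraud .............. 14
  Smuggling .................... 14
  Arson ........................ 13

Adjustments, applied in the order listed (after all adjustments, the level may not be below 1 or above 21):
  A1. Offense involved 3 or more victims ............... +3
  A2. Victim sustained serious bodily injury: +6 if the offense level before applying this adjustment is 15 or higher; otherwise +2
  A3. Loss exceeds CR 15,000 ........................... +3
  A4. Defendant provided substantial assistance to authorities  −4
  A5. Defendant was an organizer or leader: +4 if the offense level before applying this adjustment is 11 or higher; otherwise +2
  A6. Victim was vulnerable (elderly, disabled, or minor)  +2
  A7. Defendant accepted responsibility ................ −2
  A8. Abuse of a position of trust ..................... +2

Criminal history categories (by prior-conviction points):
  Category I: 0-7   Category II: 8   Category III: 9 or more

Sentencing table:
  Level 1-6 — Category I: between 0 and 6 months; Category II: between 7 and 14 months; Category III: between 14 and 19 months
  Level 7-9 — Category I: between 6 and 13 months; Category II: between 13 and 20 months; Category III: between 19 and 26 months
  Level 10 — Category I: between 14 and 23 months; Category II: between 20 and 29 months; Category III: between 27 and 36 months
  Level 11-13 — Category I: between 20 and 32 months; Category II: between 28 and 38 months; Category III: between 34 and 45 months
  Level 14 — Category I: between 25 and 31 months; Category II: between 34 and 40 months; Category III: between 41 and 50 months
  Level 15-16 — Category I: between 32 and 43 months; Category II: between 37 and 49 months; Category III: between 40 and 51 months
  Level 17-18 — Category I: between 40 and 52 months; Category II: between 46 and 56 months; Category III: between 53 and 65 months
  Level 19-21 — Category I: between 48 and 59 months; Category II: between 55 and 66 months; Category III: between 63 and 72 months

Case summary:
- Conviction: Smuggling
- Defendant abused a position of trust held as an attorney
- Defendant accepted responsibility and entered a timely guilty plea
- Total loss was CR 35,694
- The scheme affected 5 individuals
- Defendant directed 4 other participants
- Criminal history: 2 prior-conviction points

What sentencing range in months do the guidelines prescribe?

Base offense level for smuggling: 14.
A1 applies: 14 + 3 = 17.
A3 applies: 17 + 3 = 20.
A5 applies (level before this adjustment is 20 ≥ 11, so +4): 20 + 4 = 24.
A6 does not apply.
A7 applies: 24 − 2 = 22.
A8 applies: 22 + 2 = 24.
Level 24 exceeds the maximum of 21; capped at 21.
Final offense level: 21.
Criminal history: 2 prior points → Category I (0-7).
Level 21 falls in the 19-21 band.
Grid: Level 19-21 × Category I = 48-59 months.

48-59 months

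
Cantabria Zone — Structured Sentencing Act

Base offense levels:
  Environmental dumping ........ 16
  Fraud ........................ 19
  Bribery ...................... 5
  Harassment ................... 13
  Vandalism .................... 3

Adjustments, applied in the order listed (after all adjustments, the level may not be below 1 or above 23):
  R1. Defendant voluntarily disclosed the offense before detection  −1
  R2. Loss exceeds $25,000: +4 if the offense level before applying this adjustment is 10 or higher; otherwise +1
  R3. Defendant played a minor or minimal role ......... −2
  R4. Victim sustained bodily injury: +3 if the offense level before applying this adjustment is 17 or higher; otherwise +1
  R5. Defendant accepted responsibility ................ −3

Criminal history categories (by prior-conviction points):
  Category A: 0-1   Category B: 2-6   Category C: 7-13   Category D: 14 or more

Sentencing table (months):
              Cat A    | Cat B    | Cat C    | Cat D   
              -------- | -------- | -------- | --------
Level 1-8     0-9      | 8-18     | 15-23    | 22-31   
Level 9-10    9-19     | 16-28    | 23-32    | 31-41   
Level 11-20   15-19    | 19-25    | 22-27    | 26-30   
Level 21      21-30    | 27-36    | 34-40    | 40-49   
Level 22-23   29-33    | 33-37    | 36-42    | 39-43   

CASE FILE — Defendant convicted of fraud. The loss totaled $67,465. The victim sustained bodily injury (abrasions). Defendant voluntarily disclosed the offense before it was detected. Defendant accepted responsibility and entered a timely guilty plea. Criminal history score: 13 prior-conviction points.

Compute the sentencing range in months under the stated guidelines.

36-42 months

Base offense level for fraud: 19.
R1 applies: 19 − 1 = 18.
R2 applies (level before this adjustment is 18 ≥ 10, so +4): 18 + 4 = 22.
R4 applies (level before this adjustment is 22 ≥ 17, so +3): 22 + 3 = 25.
R5 applies: 25 − 3 = 22.
Final offense level: 22.
Criminal history: 13 prior points → Category C (7-13).
Level 22 falls in the 22-23 band.
Grid: Level 22-23 × Category C = 36-42 months.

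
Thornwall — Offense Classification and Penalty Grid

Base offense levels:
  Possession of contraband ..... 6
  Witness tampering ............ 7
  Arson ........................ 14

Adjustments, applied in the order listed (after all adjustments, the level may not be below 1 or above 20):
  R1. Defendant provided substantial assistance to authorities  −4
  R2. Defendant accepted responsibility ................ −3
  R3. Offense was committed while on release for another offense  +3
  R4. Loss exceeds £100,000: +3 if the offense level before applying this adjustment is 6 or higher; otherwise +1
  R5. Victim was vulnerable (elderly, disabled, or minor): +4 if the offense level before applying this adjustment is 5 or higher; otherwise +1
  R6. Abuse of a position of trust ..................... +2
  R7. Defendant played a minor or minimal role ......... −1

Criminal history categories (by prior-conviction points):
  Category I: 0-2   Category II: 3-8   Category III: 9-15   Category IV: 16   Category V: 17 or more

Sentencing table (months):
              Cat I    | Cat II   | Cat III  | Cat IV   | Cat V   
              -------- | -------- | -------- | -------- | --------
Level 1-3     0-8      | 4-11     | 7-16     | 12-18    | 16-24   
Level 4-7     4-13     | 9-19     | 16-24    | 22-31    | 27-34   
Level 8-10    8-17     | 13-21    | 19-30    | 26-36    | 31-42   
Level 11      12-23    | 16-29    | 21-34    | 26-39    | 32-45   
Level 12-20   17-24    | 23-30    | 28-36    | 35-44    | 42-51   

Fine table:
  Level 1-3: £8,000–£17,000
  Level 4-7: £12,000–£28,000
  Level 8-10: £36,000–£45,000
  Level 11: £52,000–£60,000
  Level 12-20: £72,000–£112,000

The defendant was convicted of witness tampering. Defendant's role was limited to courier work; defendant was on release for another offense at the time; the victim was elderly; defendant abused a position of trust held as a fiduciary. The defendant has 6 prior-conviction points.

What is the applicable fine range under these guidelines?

£72,000–£112,000

Base offense level for witness tampering: 7.
R3 applies: 7 + 3 = 10.
R5 applies (level before this adjustment is 10 ≥ 5, so +4): 10 + 4 = 14.
R6 applies: 14 + 2 = 16.
R7 applies: 16 − 1 = 15.
Final offense level: 15.
Level 15 falls in the 12-20 band.
Fine table: Level 12-20 → £72,000–£112,000.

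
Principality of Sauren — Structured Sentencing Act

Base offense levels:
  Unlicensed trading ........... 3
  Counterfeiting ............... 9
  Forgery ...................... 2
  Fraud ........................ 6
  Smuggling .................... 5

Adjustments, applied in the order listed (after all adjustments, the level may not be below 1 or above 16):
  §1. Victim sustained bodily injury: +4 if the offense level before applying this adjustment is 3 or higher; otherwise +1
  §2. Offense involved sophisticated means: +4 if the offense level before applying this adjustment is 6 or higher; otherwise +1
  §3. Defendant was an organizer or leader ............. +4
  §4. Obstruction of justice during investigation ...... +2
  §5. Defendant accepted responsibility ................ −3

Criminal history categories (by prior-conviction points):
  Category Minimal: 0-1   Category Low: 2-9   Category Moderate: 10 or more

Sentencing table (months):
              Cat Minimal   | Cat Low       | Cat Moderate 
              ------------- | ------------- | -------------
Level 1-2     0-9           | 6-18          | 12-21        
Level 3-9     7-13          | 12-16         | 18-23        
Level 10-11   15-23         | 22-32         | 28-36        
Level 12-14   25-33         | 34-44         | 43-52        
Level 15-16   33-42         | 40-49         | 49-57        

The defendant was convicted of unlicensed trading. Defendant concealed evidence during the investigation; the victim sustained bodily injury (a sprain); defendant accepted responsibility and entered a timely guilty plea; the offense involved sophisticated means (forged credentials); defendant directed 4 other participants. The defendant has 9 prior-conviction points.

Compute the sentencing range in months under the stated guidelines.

34-44 months

Base offense level for unlicensed trading: 3.
§1 applies (level before this adjustment is 3 ≥ 3, so +4): 3 + 4 = 7.
§2 applies (level before this adjustment is 7 ≥ 6, so +4): 7 + 4 = 11.
§3 applies: 11 + 4 = 15.
§4 applies: 15 + 2 = 17.
§5 applies: 17 − 3 = 14.
Final offense level: 14.
Criminal history: 9 prior points → Category Low (2-9).
Level 14 falls in the 12-14 band.
Grid: Level 12-14 × Category Low = 34-44 months.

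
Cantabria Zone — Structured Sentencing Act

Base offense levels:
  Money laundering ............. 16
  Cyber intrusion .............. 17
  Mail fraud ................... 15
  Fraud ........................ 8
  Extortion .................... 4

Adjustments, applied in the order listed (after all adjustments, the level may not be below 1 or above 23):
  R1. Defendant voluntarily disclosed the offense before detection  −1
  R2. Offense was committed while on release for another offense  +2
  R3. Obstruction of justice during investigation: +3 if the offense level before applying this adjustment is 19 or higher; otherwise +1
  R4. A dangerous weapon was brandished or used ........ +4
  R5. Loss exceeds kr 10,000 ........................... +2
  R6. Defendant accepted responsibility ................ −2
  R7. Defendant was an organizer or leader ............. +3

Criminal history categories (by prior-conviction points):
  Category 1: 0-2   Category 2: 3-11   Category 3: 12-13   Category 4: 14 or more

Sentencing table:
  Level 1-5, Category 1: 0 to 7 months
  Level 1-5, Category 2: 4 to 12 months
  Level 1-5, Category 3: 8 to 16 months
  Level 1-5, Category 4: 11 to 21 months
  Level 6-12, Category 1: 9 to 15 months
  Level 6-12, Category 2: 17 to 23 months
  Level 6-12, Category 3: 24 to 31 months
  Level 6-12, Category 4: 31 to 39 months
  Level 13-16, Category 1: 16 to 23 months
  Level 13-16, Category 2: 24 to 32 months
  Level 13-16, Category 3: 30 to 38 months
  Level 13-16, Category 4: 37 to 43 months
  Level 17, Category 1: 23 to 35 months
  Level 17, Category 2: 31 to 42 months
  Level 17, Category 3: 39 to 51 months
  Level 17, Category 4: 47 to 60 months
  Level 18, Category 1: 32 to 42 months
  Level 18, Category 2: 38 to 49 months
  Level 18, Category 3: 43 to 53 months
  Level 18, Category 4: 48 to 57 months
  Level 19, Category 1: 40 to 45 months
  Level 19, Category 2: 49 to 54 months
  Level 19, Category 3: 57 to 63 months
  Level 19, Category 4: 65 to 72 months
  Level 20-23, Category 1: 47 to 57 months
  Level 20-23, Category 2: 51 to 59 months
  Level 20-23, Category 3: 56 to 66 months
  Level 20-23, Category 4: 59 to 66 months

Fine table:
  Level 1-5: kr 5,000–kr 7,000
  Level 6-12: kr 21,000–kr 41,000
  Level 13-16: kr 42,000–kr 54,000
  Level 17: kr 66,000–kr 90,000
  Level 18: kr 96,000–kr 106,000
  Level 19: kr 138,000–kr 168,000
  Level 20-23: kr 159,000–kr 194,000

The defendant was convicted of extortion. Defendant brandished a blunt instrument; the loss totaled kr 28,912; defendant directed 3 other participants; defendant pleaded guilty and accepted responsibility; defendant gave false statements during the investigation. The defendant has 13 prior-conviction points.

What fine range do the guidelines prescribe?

kr 21,000–kr 41,000

Base offense level for extortion: 4.
R1 does not apply.
R3 applies (level before this adjustment is 4 < 19, so +1): 4 + 1 = 5.
R4 applies: 5 + 4 = 9.
R5 applies: 9 + 2 = 11.
R6 applies: 11 − 2 = 9.
R7 applies: 9 + 3 = 12.
Final offense level: 12.
Level 12 falls in the 6-12 band.
Fine table: Level 6-12 → kr 21,000–kr 41,000.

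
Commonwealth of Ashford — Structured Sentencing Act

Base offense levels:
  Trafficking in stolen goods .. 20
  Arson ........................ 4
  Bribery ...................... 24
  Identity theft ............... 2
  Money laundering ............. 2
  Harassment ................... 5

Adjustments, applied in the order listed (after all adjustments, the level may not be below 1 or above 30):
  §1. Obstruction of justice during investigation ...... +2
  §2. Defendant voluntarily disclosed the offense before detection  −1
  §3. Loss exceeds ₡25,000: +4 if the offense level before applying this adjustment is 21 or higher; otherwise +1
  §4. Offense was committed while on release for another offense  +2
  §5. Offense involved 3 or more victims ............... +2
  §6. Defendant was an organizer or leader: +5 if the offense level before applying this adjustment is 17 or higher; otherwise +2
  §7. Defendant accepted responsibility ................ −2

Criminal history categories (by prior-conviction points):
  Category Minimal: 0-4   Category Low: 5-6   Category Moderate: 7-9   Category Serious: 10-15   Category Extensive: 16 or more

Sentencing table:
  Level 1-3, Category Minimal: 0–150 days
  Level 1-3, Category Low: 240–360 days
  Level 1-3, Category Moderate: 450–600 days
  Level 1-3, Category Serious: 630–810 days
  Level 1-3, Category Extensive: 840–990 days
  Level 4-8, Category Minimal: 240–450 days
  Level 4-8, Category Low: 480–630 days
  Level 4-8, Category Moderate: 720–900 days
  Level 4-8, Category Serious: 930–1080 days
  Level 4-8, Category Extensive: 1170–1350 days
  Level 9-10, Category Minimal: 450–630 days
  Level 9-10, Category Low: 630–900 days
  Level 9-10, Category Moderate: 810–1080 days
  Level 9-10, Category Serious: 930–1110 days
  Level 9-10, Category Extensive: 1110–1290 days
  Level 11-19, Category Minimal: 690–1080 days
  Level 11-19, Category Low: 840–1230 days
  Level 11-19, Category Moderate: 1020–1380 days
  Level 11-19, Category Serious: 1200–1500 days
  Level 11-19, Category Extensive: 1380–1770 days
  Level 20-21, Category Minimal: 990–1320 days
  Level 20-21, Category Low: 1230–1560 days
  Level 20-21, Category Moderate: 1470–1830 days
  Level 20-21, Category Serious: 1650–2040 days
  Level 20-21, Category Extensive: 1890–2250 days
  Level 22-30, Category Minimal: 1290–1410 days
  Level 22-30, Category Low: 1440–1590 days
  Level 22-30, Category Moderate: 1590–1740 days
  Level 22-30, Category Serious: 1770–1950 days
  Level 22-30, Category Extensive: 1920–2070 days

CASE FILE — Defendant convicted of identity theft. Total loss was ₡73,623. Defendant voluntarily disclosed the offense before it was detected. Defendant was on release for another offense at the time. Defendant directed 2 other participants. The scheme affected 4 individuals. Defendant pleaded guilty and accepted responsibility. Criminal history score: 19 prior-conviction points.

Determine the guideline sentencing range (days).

Base offense level for identity theft: 2.
§1 does not apply.
§2 applies: 2 − 1 = 1.
§3 applies (level before this adjustment is 1 < 21, so +1): 1 + 1 = 2.
§4 applies: 2 + 2 = 4.
§5 applies: 4 + 2 = 6.
§6 applies (level before this adjustment is 6 < 17, so +2): 6 + 2 = 8.
§7 applies: 8 − 2 = 6.
Final offense level: 6.
Criminal history: 19 prior points → Category Extensive (16+).
Level 6 falls in the 4-8 band.
Grid: Level 4-8 × Category Extensive = 1170-1350 days.

1170-1350 days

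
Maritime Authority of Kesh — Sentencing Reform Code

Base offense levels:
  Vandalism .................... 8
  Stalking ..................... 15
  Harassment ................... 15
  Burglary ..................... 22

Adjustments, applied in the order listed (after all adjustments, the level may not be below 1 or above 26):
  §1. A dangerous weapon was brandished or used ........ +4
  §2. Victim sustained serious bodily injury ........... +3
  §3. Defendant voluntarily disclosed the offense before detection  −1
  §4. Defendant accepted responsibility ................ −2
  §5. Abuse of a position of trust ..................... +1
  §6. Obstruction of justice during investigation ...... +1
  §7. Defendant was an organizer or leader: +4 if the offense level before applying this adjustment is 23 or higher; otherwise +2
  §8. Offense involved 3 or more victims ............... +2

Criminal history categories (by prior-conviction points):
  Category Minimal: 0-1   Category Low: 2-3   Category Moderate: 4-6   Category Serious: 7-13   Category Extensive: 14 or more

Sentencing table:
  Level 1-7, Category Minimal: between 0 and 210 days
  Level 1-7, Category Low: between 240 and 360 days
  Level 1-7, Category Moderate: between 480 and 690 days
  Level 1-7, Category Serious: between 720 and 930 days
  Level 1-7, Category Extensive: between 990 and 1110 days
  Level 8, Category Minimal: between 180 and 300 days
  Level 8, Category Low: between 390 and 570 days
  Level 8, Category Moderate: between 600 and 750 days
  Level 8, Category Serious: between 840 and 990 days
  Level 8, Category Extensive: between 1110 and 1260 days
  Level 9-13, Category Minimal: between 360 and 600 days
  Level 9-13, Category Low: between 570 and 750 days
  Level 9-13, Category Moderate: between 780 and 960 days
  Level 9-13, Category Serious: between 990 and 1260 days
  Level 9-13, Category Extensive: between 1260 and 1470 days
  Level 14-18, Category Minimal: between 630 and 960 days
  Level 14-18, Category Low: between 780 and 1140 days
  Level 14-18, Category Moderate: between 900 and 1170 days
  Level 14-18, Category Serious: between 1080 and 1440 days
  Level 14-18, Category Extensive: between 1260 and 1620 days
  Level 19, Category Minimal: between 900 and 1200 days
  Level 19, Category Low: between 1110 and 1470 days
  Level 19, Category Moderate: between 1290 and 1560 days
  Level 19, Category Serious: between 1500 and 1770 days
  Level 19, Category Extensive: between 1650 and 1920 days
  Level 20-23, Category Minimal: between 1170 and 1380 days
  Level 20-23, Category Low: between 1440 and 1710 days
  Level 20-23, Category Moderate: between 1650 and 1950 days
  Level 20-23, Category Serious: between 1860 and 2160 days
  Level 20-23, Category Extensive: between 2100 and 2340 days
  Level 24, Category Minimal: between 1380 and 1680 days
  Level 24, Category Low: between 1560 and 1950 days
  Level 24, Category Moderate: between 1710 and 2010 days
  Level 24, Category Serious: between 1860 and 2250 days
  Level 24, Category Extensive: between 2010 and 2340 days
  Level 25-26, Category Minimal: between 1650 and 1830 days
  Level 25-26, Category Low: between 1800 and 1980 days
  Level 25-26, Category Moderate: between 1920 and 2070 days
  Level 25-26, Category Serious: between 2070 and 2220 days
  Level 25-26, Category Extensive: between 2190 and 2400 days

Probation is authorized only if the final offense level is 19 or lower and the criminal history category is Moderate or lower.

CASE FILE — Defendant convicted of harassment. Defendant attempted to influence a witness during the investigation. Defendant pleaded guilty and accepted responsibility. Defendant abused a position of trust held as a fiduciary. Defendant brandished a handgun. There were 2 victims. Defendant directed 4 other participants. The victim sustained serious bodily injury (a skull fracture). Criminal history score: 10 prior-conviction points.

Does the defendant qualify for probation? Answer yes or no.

Base offense level for harassment: 15.
§1 applies: 15 + 4 = 19.
§2 applies: 19 + 3 = 22.
§3 does not apply.
§4 applies: 22 − 2 = 20.
§5 applies: 20 + 1 = 21.
§6 applies: 21 + 1 = 22.
§7 applies (level before this adjustment is 22 < 23, so +2): 22 + 2 = 24.
§8 does not apply.
Final offense level: 24.
Criminal history: 10 prior points → Category Serious (7-13).
Level 24 falls in the 24 band.
Grid: Level 24 × Category Serious = 1860-2250 days.
Probation check: level 24 > 19 and category Serious > Moderate → not eligible.

No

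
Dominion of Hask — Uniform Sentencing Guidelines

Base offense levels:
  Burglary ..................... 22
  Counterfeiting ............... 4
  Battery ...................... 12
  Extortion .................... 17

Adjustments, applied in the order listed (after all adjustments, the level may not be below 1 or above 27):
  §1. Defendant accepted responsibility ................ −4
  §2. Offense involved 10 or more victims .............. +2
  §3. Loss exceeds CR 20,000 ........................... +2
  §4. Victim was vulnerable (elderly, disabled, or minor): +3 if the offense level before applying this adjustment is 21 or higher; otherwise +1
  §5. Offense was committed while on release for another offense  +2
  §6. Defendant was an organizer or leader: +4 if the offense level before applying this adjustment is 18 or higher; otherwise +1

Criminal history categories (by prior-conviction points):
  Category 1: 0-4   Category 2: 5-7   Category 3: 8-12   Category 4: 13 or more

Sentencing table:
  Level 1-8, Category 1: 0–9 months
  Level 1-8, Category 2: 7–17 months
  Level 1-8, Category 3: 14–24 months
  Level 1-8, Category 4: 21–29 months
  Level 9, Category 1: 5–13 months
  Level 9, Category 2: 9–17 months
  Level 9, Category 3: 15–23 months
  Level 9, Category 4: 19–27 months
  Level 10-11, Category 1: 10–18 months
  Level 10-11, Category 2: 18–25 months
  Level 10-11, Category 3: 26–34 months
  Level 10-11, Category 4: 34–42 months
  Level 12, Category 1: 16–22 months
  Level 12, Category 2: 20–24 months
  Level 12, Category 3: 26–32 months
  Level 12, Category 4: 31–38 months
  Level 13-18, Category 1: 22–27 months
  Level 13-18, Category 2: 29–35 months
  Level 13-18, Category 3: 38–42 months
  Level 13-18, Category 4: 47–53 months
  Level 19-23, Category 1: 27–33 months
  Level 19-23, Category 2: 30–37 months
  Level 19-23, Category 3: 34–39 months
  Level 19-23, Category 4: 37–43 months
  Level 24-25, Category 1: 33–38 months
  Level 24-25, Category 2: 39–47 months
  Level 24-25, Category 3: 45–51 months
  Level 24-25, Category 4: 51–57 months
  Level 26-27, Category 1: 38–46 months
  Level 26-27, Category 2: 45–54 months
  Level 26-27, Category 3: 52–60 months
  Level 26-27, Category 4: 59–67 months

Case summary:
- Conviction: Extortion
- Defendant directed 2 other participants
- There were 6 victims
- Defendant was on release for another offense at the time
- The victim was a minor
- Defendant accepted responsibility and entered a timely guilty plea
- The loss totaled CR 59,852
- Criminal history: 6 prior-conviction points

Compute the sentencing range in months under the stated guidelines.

30-37 months

Base offense level for extortion: 17.
§1 applies: 17 − 4 = 13.
§2 does not apply.
§3 applies: 13 + 2 = 15.
§4 applies (level before this adjustment is 15 < 21, so +1): 15 + 1 = 16.
§5 applies: 16 + 2 = 18.
§6 applies (level before this adjustment is 18 ≥ 18, so +4): 18 + 4 = 22.
Final offense level: 22.
Criminal history: 6 prior points → Category 2 (5-7).
Level 22 falls in the 19-23 band.
Grid: Level 19-23 × Category 2 = 30-37 months.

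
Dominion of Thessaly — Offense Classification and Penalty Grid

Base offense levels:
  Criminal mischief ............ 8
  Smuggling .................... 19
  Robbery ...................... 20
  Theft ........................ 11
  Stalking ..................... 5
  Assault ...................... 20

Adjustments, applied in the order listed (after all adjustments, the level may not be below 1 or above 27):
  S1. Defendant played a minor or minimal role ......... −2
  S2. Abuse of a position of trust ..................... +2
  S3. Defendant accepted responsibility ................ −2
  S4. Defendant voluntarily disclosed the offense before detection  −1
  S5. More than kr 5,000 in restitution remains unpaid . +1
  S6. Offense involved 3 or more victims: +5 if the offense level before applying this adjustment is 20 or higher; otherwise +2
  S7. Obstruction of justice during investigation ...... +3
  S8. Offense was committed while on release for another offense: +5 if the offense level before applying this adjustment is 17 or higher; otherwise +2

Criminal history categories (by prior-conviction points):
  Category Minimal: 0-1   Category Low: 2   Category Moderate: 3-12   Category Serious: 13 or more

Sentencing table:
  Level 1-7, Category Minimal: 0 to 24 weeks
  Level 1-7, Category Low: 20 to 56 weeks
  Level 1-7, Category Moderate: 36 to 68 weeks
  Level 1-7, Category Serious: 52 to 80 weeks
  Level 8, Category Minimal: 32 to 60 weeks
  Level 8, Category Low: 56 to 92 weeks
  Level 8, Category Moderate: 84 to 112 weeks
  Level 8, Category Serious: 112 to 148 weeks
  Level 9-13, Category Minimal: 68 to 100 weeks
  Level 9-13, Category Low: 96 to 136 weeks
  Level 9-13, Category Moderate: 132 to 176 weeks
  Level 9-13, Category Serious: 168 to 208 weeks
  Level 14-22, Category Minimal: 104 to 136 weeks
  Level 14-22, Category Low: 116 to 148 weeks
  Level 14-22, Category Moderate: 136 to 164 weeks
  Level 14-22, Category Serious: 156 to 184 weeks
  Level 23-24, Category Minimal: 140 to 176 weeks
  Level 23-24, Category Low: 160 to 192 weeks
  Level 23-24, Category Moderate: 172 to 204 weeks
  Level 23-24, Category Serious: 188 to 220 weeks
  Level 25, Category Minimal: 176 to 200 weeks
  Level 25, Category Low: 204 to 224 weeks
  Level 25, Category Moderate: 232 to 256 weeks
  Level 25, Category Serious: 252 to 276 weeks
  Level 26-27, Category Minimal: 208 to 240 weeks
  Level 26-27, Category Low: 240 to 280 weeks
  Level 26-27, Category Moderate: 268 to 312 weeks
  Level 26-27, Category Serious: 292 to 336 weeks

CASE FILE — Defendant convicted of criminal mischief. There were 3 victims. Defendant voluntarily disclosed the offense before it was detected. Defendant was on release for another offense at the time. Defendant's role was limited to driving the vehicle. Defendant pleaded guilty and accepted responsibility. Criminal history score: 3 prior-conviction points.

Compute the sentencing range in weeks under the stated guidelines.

36-68 weeks

Base offense level for criminal mischief: 8.
S1 applies: 8 − 2 = 6.
S3 applies: 6 − 2 = 4.
S4 applies: 4 − 1 = 3.
S6 applies (level before this adjustment is 3 < 20, so +2): 3 + 2 = 5.
S7 does not apply.
S8 applies (level before this adjustment is 5 < 17, so +2): 5 + 2 = 7.
Final offense level: 7.
Criminal history: 3 prior points → Category Moderate (3-12).
Level 7 falls in the 1-7 band.
Grid: Level 1-7 × Category Moderate = 36-68 weeks.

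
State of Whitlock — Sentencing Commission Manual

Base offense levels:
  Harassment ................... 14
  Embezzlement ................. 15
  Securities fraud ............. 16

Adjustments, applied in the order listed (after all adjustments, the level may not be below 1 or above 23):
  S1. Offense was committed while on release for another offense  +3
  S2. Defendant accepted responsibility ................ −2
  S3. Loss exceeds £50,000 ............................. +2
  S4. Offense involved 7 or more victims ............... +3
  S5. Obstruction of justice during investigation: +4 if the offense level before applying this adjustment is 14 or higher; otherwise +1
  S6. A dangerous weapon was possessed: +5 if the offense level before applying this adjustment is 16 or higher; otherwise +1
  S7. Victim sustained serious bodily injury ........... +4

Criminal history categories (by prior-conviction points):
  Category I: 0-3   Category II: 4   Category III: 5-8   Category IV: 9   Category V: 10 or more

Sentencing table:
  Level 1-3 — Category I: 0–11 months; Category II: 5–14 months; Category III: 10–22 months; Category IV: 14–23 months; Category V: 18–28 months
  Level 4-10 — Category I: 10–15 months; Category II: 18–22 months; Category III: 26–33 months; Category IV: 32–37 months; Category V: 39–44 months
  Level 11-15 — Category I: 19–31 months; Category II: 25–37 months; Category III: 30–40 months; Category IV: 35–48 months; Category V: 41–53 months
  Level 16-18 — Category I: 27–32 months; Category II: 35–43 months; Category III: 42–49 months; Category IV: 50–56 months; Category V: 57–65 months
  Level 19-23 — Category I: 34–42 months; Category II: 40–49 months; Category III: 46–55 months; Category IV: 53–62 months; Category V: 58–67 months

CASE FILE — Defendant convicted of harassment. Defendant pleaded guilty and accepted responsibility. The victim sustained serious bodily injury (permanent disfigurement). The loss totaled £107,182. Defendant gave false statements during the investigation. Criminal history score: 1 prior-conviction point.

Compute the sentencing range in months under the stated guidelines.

Base offense level for harassment: 14.
S2 applies: 14 − 2 = 12.
S3 applies: 12 + 2 = 14.
S4 does not apply.
S5 applies (level before this adjustment is 14 ≥ 14, so +4): 14 + 4 = 18.
S6 does not apply.
S7 applies: 18 + 4 = 22.
Final offense level: 22.
Criminal history: 1 prior point → Category I (0-3).
Level 22 falls in the 19-23 band.
Grid: Level 19-23 × Category I = 34-42 months.

34-42 months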